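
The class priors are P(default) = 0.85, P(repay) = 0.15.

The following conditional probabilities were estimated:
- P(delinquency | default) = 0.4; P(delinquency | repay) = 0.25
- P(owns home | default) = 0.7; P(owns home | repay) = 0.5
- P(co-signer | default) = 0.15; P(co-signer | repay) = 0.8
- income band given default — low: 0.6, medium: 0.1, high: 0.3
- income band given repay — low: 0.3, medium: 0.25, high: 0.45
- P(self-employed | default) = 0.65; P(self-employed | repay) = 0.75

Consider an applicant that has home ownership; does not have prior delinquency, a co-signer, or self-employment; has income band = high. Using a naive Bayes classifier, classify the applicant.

default

default: 0.85 × (1−0.4) × 0.7 × (1−0.15) × 0.3 × (1−0.65) = 0.03186225
repay: 0.15 × (1−0.25) × 0.5 × (1−0.8) × 0.45 × (1−0.75) = 0.001265625
Highest score → default.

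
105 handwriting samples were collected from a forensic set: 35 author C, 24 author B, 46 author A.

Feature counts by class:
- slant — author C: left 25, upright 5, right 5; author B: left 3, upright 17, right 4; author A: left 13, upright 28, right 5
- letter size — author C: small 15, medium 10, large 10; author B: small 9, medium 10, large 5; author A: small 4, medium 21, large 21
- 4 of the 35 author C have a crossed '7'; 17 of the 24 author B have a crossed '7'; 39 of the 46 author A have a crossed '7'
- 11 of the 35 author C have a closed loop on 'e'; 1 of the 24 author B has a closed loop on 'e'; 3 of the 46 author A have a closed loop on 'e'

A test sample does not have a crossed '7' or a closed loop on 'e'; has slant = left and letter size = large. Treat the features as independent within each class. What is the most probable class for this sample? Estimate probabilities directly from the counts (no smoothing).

author C

author C: (35/105) × (25/35) × (10/35) × (31/35) × (24/35) ≈ 0.0413161
author B: (24/105) × (3/24) × (5/24) × (7/24) × (23/24) ≈ 0.00166377
author A: (46/105) × (13/46) × (21/46) × (7/46) × (43/46) ≈ 0.00804019
Highest score → author C.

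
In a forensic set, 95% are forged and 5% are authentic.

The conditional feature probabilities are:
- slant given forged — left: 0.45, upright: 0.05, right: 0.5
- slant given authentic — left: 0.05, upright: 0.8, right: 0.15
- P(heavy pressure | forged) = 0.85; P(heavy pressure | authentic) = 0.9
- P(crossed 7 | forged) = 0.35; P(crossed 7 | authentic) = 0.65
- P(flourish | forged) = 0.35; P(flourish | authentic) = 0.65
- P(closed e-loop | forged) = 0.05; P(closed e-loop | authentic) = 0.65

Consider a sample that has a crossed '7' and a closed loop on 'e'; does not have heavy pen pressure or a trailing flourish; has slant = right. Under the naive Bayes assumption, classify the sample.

forged: 0.95 × 0.5 × (1−0.85) × 0.35 × (1−0.35) × 0.05 = 0.00081046875
authentic: 0.05 × 0.15 × (1−0.9) × 0.65 × (1−0.65) × 0.65 = 0.00011090625
Highest score → forged.

forged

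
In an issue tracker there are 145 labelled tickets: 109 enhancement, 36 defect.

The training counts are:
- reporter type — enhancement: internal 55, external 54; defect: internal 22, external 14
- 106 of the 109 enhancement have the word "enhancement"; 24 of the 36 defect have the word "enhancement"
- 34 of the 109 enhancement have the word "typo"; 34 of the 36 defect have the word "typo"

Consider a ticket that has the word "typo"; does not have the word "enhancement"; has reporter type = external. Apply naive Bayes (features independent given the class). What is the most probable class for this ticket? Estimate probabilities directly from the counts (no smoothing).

enhancement: (109/145) × (54/109) × (3/109) × (34/109) ≈ 0.00319722
defect: (36/145) × (14/36) × (12/36) × (34/36) ≈ 0.0303959
Highest score → defect.

defect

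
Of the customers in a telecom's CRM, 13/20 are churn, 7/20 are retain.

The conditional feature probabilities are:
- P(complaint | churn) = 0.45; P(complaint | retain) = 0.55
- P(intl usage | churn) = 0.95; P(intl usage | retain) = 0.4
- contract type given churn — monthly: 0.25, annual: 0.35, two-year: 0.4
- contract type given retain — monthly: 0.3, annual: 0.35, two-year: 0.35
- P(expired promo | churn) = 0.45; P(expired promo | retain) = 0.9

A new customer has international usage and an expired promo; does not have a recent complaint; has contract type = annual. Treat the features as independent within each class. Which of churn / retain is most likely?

churn: 0.65 × (1−0.45) × 0.95 × 0.35 × 0.45 = 0.0534909375
retain: 0.35 × (1−0.55) × 0.4 × 0.35 × 0.9 = 0.019845
Highest score → churn.

churn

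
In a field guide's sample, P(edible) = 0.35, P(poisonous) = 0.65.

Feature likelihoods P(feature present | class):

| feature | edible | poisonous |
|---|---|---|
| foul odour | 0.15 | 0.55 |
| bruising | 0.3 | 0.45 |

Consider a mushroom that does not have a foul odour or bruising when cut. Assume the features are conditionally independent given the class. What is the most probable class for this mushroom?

edible: 0.35 × (1−0.15) × (1−0.3) = 0.20825
poisonous: 0.65 × (1−0.55) × (1−0.45) = 0.160875
Highest score → edible.

edible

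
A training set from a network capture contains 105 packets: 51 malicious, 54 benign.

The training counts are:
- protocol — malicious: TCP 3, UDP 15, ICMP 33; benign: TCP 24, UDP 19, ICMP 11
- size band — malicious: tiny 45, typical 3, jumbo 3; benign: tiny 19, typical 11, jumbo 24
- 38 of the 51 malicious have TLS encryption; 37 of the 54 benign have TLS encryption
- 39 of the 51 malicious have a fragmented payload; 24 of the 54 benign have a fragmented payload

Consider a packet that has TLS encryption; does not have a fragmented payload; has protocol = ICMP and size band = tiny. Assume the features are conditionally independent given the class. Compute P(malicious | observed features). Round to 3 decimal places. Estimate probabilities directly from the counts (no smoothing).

0.776

malicious: (51/105) × (33/51) × (45/51) × (38/51) × (12/51) ≈ 0.0486174
benign: (54/105) × (11/54) × (19/54) × (37/54) × (30/54) ≈ 0.0140313
P(malicious | x) = 0.0486174 / 0.0626487 ≈ 0.776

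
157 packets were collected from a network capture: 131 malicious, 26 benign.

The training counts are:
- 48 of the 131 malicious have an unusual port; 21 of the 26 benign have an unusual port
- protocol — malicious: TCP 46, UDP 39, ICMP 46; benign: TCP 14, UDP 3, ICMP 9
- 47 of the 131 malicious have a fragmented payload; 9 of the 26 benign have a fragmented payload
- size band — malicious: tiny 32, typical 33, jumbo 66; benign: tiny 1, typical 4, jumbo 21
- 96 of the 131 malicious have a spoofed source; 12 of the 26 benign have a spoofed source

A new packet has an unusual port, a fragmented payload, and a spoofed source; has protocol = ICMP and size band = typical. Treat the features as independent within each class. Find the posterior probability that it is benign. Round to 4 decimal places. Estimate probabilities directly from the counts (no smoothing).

0.1380

malicious: (131/157) × (48/131) × (46/131) × (47/131) × (33/131) × (96/131) ≈ 0.00711045
benign: (26/157) × (21/26) × (9/26) × (9/26) × (4/26) × (12/26) ≈ 0.00113803
P(benign | x) = 0.00113803 / 0.00824848 ≈ 0.1380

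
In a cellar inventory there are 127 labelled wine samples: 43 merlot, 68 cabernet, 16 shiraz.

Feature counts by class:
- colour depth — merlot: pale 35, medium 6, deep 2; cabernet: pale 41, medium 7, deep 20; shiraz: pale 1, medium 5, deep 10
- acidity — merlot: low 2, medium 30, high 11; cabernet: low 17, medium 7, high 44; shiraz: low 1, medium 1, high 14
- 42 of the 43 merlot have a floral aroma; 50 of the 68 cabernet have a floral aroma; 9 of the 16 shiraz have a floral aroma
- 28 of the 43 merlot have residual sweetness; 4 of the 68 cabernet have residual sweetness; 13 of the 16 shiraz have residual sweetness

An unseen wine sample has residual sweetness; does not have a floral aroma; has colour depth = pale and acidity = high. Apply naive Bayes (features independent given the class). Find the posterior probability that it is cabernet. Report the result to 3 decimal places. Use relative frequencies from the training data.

0.480

merlot: (43/127) × (35/43) × (11/43) × (1/43) × (28/43) ≈ 0.0010676
cabernet: (68/127) × (41/68) × (44/68) × (18/68) × (4/68) ≈ 0.00325266
shiraz: (16/127) × (1/16) × (14/16) × (7/16) × (13/16) ≈ 0.0024491
P(cabernet | x) = 0.00325266 / 0.00676936 ≈ 0.480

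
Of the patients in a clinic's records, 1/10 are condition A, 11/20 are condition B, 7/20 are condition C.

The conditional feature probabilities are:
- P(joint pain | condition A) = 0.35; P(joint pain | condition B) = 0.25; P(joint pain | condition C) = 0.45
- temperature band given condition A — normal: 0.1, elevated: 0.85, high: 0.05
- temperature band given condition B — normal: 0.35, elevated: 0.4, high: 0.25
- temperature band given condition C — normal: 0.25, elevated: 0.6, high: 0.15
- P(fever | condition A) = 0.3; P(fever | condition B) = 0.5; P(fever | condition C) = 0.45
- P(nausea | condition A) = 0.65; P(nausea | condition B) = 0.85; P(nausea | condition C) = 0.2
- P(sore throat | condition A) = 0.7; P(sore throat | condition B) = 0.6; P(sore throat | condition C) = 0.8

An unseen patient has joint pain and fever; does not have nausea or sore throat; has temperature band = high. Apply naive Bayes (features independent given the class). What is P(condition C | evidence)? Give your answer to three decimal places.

0.610

condition A: 0.1 × 0.35 × 0.05 × 0.3 × (1−0.65) × (1−0.7) = 0.000055125
condition B: 0.55 × 0.25 × 0.25 × 0.5 × (1−0.85) × (1−0.6) = 0.00103125
condition C: 0.35 × 0.45 × 0.15 × 0.45 × (1−0.2) × (1−0.8) = 0.001701
P(condition C | x) = 0.001701 / 0.002787375 ≈ 0.610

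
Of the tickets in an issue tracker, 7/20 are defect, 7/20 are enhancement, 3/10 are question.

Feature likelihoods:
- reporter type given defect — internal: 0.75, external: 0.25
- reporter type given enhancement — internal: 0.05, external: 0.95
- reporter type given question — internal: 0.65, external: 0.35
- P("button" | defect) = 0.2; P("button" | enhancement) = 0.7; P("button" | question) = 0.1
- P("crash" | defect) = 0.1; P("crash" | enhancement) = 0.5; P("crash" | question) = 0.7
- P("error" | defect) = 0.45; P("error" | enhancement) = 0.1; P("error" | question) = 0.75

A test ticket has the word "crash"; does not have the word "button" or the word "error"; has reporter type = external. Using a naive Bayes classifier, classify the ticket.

defect: 0.35 × 0.25 × (1−0.2) × 0.1 × (1−0.45) = 0.00385
enhancement: 0.35 × 0.95 × (1−0.7) × 0.5 × (1−0.1) = 0.0448875
question: 0.3 × 0.35 × (1−0.1) × 0.7 × (1−0.75) = 0.0165375
Highest score → enhancement.

enhancement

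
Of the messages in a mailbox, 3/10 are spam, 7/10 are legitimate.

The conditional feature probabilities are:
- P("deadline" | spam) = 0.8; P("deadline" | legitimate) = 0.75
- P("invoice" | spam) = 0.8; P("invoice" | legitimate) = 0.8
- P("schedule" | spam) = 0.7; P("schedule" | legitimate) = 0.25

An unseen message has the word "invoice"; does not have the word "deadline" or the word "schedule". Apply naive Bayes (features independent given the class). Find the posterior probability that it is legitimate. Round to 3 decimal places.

spam: 0.3 × (1−0.8) × 0.8 × (1−0.7) = 0.0144
legitimate: 0.7 × (1−0.75) × 0.8 × (1−0.25) = 0.105
P(legitimate | x) = 0.105 / 0.1194 ≈ 0.879

0.879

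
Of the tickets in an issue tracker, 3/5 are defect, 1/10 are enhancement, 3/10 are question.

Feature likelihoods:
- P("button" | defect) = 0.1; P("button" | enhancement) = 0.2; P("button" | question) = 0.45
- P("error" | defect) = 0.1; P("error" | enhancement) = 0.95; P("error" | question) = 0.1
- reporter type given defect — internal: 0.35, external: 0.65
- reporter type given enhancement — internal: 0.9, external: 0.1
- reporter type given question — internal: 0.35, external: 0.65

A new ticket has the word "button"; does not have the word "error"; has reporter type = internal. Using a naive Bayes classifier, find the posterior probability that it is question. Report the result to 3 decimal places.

defect: 0.6 × 0.1 × (1−0.1) × 0.35 = 0.0189
enhancement: 0.1 × 0.2 × (1−0.95) × 0.9 = 0.0009
question: 0.3 × 0.45 × (1−0.1) × 0.35 = 0.042525
P(question | x) = 0.042525 / 0.062325 ≈ 0.682

0.682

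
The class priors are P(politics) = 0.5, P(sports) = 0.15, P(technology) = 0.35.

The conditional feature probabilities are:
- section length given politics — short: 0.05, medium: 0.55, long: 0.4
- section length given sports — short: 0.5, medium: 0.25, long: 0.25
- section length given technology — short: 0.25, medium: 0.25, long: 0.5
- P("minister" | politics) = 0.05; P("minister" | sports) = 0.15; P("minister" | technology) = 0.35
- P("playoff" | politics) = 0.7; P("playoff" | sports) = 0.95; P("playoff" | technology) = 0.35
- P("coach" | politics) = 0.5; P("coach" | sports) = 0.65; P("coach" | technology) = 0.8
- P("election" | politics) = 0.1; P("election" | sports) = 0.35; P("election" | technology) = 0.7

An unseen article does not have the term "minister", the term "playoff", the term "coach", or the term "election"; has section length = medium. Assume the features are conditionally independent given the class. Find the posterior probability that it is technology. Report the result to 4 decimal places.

0.0586

politics: 0.5 × 0.55 × (1−0.05) × (1−0.7) × (1−0.5) × (1−0.1) = 0.03526875
sports: 0.15 × 0.25 × (1−0.15) × (1−0.95) × (1−0.65) × (1−0.35) = 0.000362578125
technology: 0.35 × 0.25 × (1−0.35) × (1−0.35) × (1−0.8) × (1−0.7) = 0.002218125
P(technology | x) = 0.002218125 / 0.037849453125 ≈ 0.0586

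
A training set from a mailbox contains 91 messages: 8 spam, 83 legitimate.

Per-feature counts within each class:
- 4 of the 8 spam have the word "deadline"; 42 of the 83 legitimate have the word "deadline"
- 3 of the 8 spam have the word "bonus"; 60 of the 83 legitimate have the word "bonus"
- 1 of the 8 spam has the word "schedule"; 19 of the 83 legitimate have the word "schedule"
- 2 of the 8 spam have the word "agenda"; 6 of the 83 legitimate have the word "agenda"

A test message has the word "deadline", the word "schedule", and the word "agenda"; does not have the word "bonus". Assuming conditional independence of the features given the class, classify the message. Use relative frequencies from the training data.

spam: (8/91) × (4/8) × (5/8) × (1/8) × (2/8) ≈ 0.000858516
legitimate: (83/91) × (42/83) × (23/83) × (19/83) × (6/83) ≈ 0.00211644
Highest score → legitimate.

legitimate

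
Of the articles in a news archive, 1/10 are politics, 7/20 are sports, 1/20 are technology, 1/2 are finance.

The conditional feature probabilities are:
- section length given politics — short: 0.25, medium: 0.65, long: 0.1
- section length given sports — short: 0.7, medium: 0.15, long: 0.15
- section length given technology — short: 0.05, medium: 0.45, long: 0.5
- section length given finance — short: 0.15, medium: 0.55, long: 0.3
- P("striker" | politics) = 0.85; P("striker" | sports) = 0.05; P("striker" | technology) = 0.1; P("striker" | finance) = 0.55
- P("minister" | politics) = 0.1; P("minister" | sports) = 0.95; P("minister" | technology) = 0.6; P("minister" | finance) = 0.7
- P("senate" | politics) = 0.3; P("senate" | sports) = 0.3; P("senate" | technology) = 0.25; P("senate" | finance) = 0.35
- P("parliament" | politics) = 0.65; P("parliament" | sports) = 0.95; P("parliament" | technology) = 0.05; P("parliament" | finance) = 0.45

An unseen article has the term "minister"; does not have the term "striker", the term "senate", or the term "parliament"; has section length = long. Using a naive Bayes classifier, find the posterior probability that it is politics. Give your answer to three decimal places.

0.001

politics: 0.1 × 0.1 × (1−0.85) × 0.1 × (1−0.3) × (1−0.65) = 0.00003675
sports: 0.35 × 0.15 × (1−0.05) × 0.95 × (1−0.3) × (1−0.95) = 0.00165834375
technology: 0.05 × 0.5 × (1−0.1) × 0.6 × (1−0.25) × (1−0.05) = 0.00961875
finance: 0.5 × 0.3 × (1−0.55) × 0.7 × (1−0.35) × (1−0.45) = 0.016891875
P(politics | x) = 0.00003675 / 0.02820571875 ≈ 0.001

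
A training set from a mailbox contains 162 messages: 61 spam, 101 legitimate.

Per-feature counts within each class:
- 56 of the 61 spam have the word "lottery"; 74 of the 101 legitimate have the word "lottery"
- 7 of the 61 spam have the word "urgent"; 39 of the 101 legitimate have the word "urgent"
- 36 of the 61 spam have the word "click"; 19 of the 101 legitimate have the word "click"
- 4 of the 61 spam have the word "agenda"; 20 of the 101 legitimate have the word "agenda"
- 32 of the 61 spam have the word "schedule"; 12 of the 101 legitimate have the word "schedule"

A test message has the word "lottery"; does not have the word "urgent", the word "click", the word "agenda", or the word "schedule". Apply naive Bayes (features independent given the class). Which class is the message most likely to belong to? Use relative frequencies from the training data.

legitimate

spam: (61/162) × (56/61) × (54/61) × (25/61) × (57/61) × (29/61) ≈ 0.0557135
legitimate: (101/162) × (74/101) × (62/101) × (82/101) × (81/101) × (89/101) ≈ 0.160884
Highest score → legitimate.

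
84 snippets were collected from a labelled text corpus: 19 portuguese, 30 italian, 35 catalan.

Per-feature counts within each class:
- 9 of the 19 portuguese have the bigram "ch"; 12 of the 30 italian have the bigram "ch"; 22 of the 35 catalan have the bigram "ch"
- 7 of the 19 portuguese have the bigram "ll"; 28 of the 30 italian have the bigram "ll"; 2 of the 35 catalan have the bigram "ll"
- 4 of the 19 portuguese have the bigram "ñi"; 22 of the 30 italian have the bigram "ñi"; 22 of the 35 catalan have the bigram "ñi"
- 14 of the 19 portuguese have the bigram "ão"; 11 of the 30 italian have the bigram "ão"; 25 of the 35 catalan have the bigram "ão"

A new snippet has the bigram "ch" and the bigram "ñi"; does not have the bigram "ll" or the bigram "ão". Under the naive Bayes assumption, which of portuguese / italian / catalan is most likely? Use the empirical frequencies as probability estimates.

catalan

portuguese: (19/84) × (9/19) × (12/19) × (4/19) × (5/19) ≈ 0.00374898
italian: (30/84) × (12/30) × (2/30) × (22/30) × (19/30) ≈ 0.00442328
catalan: (35/84) × (22/35) × (33/35) × (22/35) × (10/35) ≈ 0.0443482
Highest score → catalan.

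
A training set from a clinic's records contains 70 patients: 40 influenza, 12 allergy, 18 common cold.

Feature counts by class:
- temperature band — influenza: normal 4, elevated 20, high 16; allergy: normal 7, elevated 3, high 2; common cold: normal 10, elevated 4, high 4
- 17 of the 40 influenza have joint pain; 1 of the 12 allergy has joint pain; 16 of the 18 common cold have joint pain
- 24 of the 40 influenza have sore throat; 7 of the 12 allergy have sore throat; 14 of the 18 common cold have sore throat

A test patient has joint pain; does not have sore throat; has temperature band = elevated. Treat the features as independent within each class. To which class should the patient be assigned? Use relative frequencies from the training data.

influenza: (40/70) × (20/40) × (17/40) × (16/40) ≈ 0.0485714
allergy: (12/70) × (3/12) × (1/12) × (5/12) ≈ 0.0014881
common cold: (18/70) × (4/18) × (16/18) × (4/18) ≈ 0.0112875
Highest score → influenza.

influenza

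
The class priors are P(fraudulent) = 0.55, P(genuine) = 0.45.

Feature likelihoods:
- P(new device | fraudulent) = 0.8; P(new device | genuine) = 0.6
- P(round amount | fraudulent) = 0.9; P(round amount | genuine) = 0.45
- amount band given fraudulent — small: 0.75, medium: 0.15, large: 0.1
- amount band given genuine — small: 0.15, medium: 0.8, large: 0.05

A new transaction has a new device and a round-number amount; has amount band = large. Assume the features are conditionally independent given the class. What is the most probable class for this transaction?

fraudulent

fraudulent: 0.55 × 0.8 × 0.9 × 0.1 = 0.0396
genuine: 0.45 × 0.6 × 0.45 × 0.05 = 0.006075
Highest score → fraudulent.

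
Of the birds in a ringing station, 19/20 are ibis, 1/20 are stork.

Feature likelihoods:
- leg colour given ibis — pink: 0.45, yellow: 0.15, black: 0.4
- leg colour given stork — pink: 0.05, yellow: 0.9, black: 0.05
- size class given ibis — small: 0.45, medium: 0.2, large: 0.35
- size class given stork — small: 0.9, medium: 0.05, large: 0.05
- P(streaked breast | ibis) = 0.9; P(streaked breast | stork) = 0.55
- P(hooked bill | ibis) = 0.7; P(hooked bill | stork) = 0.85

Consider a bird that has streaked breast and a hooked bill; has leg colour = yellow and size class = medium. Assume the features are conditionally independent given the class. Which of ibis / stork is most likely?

ibis

ibis: 0.95 × 0.15 × 0.2 × 0.9 × 0.7 = 0.017955
stork: 0.05 × 0.9 × 0.05 × 0.55 × 0.85 = 0.001051875
Highest score → ibis.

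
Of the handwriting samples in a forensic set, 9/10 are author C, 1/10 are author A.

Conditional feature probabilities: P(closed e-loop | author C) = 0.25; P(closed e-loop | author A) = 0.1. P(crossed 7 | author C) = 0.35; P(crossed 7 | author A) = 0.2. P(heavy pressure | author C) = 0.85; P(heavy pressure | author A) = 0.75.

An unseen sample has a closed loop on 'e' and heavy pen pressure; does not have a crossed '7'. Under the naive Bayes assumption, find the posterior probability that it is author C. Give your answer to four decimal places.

author C: 0.9 × 0.25 × (1−0.35) × 0.85 = 0.1243125
author A: 0.1 × 0.1 × (1−0.2) × 0.75 = 0.006
P(author C | x) = 0.1243125 / 0.1303125 ≈ 0.9540

0.9540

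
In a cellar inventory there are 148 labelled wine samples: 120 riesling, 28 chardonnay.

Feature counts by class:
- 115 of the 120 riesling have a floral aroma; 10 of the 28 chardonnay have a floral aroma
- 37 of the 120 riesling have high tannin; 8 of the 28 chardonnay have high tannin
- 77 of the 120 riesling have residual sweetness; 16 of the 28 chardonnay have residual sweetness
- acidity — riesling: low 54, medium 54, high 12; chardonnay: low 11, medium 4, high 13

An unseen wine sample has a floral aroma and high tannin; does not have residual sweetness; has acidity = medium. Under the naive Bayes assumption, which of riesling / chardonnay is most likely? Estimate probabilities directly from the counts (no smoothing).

riesling: (120/148) × (115/120) × (37/120) × (43/120) × (54/120) = 0.0386328125
chardonnay: (28/148) × (10/28) × (8/28) × (12/28) × (4/28) ≈ 0.00118194
Highest score → riesling.

riesling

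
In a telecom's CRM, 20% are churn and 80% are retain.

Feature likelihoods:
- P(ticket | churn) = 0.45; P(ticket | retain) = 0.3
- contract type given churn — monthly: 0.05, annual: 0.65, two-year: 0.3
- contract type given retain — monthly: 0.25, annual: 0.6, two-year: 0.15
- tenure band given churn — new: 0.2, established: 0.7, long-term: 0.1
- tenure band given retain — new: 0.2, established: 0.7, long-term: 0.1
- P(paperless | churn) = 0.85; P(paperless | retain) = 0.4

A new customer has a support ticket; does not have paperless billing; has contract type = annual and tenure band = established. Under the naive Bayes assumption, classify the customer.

churn: 0.2 × 0.45 × 0.65 × 0.7 × (1−0.85) = 0.0061425
retain: 0.8 × 0.3 × 0.6 × 0.7 × (1−0.4) = 0.06048
Highest score → retain.

retain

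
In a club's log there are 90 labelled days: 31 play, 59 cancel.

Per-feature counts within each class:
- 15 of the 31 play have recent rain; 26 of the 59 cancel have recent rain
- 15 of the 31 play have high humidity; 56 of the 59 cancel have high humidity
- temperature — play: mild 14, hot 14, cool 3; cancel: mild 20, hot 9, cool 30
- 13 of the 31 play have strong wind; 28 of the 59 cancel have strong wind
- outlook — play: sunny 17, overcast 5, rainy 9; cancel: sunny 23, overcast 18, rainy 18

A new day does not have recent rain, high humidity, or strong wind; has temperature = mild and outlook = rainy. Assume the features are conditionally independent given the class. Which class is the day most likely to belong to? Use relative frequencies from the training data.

play: (31/90) × (16/31) × (16/31) × (14/31) × (18/31) × (9/31) ≈ 0.00698544
cancel: (59/90) × (33/59) × (3/59) × (20/59) × (31/59) × (18/59) ≈ 0.00101309
Highest score → play.

play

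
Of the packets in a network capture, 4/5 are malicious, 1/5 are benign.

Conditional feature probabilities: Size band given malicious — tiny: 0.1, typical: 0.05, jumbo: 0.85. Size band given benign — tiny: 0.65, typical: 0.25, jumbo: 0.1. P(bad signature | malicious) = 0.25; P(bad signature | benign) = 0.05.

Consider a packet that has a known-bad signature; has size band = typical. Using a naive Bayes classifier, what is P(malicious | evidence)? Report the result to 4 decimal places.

malicious: 0.8 × 0.05 × 0.25 = 0.01
benign: 0.2 × 0.25 × 0.05 = 0.0025
P(malicious | x) = 0.01 / 0.0125 ≈ 0.8000

0.8000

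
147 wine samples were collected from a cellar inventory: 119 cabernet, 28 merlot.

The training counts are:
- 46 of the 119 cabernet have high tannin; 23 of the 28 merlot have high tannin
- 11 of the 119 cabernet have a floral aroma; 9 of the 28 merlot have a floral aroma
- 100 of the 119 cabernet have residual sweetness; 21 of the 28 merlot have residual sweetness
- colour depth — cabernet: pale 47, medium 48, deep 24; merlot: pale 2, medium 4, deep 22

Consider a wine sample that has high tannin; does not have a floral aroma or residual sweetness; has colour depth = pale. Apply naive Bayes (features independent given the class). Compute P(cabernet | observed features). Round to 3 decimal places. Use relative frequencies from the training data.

cabernet: (119/147) × (46/119) × (108/119) × (19/119) × (47/119) ≈ 0.0179091
merlot: (28/147) × (23/28) × (19/28) × (7/28) × (2/28) ≈ 0.00189591
P(cabernet | x) = 0.0179091 / 0.01980501 ≈ 0.904

0.904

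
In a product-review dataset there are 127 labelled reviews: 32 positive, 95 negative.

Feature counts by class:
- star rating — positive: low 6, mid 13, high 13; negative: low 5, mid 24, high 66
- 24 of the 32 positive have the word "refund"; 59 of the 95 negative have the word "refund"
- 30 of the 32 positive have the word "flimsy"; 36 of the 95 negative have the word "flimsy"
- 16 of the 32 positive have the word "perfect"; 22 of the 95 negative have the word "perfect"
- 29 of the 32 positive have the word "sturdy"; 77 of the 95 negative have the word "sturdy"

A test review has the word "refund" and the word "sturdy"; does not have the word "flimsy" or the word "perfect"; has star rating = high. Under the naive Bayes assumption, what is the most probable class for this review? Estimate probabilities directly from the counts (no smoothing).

positive: (32/127) × (13/32) × (24/32) × (2/32) × (16/32) × (29/32) ≈ 0.0021742
negative: (95/127) × (66/95) × (59/95) × (59/95) × (73/95) × (77/95) ≈ 0.124843
Highest score → negative.

negative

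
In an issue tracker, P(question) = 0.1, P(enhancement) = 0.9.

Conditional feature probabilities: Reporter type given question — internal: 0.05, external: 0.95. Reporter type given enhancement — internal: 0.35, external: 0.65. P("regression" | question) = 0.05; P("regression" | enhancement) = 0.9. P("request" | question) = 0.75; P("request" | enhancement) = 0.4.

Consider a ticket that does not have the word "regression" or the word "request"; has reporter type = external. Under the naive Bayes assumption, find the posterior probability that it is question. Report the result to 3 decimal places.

0.391

question: 0.1 × 0.95 × (1−0.05) × (1−0.75) = 0.0225625
enhancement: 0.9 × 0.65 × (1−0.9) × (1−0.4) = 0.0351
P(question | x) = 0.0225625 / 0.0576625 ≈ 0.391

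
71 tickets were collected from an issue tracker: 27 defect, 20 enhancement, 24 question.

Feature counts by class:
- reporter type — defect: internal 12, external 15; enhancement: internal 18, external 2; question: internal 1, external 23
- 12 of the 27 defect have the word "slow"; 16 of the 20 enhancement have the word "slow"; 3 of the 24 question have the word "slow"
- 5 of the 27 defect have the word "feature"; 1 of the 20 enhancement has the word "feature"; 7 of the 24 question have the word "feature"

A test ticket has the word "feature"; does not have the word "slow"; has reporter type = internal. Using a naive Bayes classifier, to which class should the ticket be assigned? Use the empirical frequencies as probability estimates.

defect: (27/71) × (12/27) × (15/27) × (5/27) ≈ 0.0173883
enhancement: (20/71) × (18/20) × (4/20) × (1/20) ≈ 0.00253521
question: (24/71) × (1/24) × (21/24) × (7/24) ≈ 0.00359448
Highest score → defect.

defect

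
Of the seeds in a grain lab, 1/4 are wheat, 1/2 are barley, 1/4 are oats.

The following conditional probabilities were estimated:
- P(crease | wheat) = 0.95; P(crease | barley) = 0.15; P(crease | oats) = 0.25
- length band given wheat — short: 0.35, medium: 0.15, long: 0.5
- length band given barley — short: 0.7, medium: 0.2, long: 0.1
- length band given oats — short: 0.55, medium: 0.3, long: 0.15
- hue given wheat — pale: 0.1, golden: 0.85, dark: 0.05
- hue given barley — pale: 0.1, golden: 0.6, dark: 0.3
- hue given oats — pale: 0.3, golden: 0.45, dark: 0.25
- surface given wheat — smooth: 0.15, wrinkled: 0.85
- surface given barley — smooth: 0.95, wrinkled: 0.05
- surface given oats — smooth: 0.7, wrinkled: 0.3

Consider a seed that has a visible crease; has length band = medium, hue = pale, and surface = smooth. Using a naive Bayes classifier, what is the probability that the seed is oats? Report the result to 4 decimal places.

wheat: 0.25 × 0.95 × 0.15 × 0.1 × 0.15 = 0.000534375
barley: 0.5 × 0.15 × 0.2 × 0.1 × 0.95 = 0.001425
oats: 0.25 × 0.25 × 0.3 × 0.3 × 0.7 = 0.0039375
P(oats | x) = 0.0039375 / 0.005896875 ≈ 0.6677

0.6677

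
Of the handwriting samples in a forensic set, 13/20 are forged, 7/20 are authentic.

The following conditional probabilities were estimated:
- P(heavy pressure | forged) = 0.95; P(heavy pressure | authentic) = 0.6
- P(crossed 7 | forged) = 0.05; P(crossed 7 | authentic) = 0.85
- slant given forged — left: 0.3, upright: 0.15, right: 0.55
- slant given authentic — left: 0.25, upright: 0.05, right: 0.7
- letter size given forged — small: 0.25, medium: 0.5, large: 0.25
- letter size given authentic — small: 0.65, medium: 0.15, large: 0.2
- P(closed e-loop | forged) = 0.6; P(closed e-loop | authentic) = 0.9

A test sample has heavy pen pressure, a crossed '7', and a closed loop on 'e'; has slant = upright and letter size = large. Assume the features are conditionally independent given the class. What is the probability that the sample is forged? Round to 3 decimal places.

forged: 0.65 × 0.95 × 0.05 × 0.15 × 0.25 × 0.6 = 0.0006946875
authentic: 0.35 × 0.6 × 0.85 × 0.05 × 0.2 × 0.9 = 0.0016065
P(forged | x) = 0.0006946875 / 0.0023011875 ≈ 0.302

0.302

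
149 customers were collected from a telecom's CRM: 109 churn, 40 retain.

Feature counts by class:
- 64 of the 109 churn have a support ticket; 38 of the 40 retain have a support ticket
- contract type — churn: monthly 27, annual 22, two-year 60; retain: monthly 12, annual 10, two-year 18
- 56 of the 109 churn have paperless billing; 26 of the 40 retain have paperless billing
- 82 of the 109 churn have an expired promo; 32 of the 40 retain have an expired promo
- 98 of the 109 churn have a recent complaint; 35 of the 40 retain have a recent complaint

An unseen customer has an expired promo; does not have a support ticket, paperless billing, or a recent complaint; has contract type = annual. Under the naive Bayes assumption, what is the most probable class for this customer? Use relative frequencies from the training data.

churn

churn: (109/149) × (45/109) × (22/109) × (53/109) × (82/109) × (11/109) ≈ 0.00225022
retain: (40/149) × (2/40) × (10/40) × (14/40) × (32/40) × (5/40) ≈ 0.00011745
Highest score → churn.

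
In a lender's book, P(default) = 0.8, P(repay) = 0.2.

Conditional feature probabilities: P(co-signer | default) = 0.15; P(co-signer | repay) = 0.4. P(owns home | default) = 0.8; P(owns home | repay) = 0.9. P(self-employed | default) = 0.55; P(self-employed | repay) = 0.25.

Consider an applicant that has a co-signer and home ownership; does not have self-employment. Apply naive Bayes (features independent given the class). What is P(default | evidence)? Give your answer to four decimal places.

0.4444

default: 0.8 × 0.15 × 0.8 × (1−0.55) = 0.0432
repay: 0.2 × 0.4 × 0.9 × (1−0.25) = 0.054
P(default | x) = 0.0432 / 0.0972 ≈ 0.4444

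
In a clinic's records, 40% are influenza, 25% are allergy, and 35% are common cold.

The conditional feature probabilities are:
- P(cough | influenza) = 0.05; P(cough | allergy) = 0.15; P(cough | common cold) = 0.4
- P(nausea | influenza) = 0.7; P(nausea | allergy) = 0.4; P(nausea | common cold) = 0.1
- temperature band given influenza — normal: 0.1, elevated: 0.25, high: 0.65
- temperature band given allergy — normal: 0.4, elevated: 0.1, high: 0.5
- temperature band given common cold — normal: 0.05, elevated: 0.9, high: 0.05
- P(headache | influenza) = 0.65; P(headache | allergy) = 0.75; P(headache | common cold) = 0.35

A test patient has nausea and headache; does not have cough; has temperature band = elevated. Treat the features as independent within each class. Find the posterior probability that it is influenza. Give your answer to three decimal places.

influenza: 0.4 × (1−0.05) × 0.7 × 0.25 × 0.65 = 0.043225
allergy: 0.25 × (1−0.15) × 0.4 × 0.1 × 0.75 = 0.006375
common cold: 0.35 × (1−0.4) × 0.1 × 0.9 × 0.35 = 0.006615
P(influenza | x) = 0.043225 / 0.056215 ≈ 0.769

0.769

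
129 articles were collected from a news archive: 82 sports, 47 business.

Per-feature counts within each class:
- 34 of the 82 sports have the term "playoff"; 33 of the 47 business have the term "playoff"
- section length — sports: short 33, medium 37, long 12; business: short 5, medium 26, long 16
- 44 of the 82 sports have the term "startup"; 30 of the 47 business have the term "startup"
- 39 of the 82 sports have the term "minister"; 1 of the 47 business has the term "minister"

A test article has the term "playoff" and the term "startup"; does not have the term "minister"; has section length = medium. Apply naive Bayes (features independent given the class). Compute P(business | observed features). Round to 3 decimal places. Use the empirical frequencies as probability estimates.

0.725

sports: (82/129) × (34/82) × (37/82) × (44/82) × (43/82) ≈ 0.0334634
business: (47/129) × (33/47) × (26/47) × (30/47) × (46/47) ≈ 0.0884063
P(business | x) = 0.0884063 / 0.1218697 ≈ 0.725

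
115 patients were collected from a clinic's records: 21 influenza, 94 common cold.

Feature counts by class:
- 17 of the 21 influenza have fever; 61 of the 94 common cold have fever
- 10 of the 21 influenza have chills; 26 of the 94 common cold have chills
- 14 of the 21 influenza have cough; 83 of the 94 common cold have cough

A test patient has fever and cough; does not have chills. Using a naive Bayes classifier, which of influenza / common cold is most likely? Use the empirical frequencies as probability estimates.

influenza: (21/115) × (17/21) × (11/21) × (14/21) ≈ 0.0516218
common cold: (94/115) × (61/94) × (68/94) × (83/94) ≈ 0.338816
Highest score → common cold.

common cold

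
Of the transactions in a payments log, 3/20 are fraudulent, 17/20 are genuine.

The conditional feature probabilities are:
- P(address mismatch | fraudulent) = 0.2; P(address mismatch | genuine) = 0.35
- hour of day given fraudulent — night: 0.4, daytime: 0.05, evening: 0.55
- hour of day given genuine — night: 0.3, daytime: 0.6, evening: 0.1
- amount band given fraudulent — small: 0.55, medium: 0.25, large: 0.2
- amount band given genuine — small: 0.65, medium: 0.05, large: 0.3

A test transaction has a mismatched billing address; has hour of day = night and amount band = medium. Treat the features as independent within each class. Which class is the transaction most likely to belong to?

fraudulent: 0.15 × 0.2 × 0.4 × 0.25 = 0.003
genuine: 0.85 × 0.35 × 0.3 × 0.05 = 0.0044625
Highest score → genuine.

genuine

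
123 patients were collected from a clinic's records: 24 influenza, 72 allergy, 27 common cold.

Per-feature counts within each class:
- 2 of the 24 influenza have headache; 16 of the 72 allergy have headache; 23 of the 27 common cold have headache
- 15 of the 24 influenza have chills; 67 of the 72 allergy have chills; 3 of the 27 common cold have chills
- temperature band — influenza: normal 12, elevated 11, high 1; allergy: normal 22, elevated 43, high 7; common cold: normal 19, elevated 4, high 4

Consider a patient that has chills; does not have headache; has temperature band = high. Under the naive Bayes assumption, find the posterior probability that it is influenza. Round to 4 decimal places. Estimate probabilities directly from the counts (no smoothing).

0.1004

influenza: (24/123) × (22/24) × (15/24) × (1/24) ≈ 0.00465786
allergy: (72/123) × (56/72) × (67/72) × (7/72) ≈ 0.0411899
common cold: (27/123) × (4/27) × (3/27) × (4/27) ≈ 0.000535314
P(influenza | x) = 0.00465786 / 0.046383074 ≈ 0.1004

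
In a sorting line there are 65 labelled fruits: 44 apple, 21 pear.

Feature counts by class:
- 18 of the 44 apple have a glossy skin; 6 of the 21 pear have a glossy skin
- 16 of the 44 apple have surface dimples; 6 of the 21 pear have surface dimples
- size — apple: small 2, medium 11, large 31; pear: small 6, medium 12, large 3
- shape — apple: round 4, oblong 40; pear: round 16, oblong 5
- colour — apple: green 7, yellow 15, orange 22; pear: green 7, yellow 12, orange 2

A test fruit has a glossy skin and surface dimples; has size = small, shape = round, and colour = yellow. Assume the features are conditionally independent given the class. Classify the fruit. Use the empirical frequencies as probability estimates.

pear

apple: (44/65) × (18/44) × (16/44) × (2/44) × (4/44) × (15/44) ≈ 0.000141857
pear: (21/65) × (6/21) × (6/21) × (6/21) × (16/21) × (12/21) ≈ 0.00328068
Highest score → pear.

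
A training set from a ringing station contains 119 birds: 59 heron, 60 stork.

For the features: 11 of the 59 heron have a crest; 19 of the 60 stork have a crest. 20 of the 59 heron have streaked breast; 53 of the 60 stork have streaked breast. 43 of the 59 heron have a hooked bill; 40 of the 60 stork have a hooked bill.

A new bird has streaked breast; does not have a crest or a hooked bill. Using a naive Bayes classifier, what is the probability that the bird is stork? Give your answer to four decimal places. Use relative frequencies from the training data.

heron: (59/119) × (48/59) × (20/59) × (16/59) ≈ 0.03708
stork: (60/119) × (41/60) × (53/60) × (20/60) ≈ 0.101447
P(stork | x) = 0.101447 / 0.138527 ≈ 0.7323

0.7323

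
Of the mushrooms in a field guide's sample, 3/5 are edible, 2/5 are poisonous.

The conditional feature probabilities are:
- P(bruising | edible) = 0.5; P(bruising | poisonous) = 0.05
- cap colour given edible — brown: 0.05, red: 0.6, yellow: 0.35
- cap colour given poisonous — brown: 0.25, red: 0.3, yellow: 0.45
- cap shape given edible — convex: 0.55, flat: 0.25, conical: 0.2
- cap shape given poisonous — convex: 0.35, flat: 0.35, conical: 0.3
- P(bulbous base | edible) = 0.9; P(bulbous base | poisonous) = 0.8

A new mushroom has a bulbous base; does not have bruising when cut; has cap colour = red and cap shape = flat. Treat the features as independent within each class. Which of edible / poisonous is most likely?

edible

edible: 0.6 × (1−0.5) × 0.6 × 0.25 × 0.9 = 0.0405
poisonous: 0.4 × (1−0.05) × 0.3 × 0.35 × 0.8 = 0.03192
Highest score → edible.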